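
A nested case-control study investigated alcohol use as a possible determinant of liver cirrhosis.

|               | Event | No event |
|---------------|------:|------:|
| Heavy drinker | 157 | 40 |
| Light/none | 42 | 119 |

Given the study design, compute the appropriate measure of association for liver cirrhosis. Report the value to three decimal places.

Cells: a = 157, b = 40, c = 42, d = 119.
This is a nested case-control study: participants were sampled on outcome status, so risks in the source population cannot be estimated directly — relative risk is not valid here. The odds ratio is the appropriate measure.
OR = (a·d)/(b·c) = (157 × 119) / (40 × 42) = 18683 / 1680 = 11.12083

11.121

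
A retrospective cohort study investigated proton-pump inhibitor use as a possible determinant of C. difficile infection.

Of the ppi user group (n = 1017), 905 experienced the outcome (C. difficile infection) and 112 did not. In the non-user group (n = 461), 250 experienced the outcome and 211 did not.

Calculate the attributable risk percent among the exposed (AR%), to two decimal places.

From the description: a = 905, b = 112, c = 250, d = 211.
Risk in exposed = 905/1017 = 0.88987; risk in unexposed = 250/461 = 0.54230.
RR = 0.88987/0.54230 = 1.64092
AR% = (RR − 1)/RR × 100 = (1.64092 − 1)/1.64092 × 100 = 39.0587%

39.06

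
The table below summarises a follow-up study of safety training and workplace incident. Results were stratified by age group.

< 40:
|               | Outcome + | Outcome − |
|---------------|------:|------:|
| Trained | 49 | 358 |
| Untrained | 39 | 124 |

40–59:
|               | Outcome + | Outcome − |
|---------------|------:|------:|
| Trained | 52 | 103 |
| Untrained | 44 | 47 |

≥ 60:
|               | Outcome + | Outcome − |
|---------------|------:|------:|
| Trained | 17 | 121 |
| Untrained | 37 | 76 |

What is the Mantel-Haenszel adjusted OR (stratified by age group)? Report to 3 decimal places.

OR_MH = Σ(aᵢdᵢ/nᵢ) / Σ(bᵢcᵢ/nᵢ), where nᵢ is the stratum total.
Stratum 1 (< 40): n = 570; a·d/n = 49·124/570 = 10.6596; b·c/n = 358·39/570 = 24.4947
Stratum 2 (40–59): n = 246; a·d/n = 52·47/246 = 9.9350; b·c/n = 103·44/246 = 18.4228
Stratum 3 (≥ 60): n = 251; a·d/n = 17·76/251 = 5.1474; b·c/n = 121·37/251 = 17.8367
OR_MH = (10.6596 + 9.9350 + 5.1474) / (24.4947 + 18.4228 + 17.8367) = 25.7420 / 60.7542 = 0.42371

0.424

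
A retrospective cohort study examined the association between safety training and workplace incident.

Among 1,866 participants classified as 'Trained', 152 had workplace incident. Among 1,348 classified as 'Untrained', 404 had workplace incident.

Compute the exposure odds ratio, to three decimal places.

From the description: a = 152, b = 1714, c = 404, d = 944.
OR = (a·d)/(b·c) = (152 × 944) / (1714 × 404) = 143488 / 692456 = 0.20722
Exposure is associated with lower odds of workplace incident (OR = 0.21 < 1).

0.207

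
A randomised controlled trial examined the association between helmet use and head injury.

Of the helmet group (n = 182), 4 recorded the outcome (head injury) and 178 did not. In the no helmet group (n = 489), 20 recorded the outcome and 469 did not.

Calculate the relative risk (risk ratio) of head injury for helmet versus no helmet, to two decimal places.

0.54

From the description: a = 4, b = 178, c = 20, d = 469.
Risk in exposed = 4/182 = 0.02198; risk in unexposed = 20/489 = 0.04090.
RR = 0.02198 / 0.04090 = 0.53736
The risk is 46% lower among the exposed than among the unexposed.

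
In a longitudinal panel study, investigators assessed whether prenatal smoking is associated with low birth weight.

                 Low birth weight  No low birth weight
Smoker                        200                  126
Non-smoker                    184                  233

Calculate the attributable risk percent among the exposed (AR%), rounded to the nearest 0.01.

28.08

Cells: a = 200, b = 126, c = 184, d = 233.
Risk in exposed = 200/326 = 0.61350; risk in unexposed = 184/417 = 0.44125.
RR = 0.61350/0.44125 = 1.39037
AR% = (RR − 1)/RR × 100 = (1.39037 − 1)/1.39037 × 100 = 28.0767%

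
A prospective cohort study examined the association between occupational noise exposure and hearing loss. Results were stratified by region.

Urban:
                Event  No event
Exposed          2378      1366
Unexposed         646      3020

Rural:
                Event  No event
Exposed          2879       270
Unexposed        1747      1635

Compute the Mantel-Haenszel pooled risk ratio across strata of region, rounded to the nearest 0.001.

RR_MH = Σ(aᵢ·n₀ᵢ/nᵢ) / Σ(cᵢ·n₁ᵢ/nᵢ), with n₁ᵢ = aᵢ+bᵢ (exposed), n₀ᵢ = cᵢ+dᵢ (unexposed), nᵢ = n₁ᵢ+n₀ᵢ.
Stratum 1 (Urban): n₁ = 3744, n₀ = 3666, n = 7410; a·n₀/n = 2378·3666/7410 = 1176.4842; c·n₁/n = 646·3744/7410 = 326.4000
Stratum 2 (Rural): n₁ = 3149, n₀ = 3382, n = 6531; a·n₀/n = 2879·3382/6531 = 1490.8556; c·n₁/n = 1747·3149/6531 = 842.3370
RR_MH = (1176.4842 + 1490.8556) / (326.4000 + 842.3370) = 2667.3398 / 1168.7370 = 2.28224

2.282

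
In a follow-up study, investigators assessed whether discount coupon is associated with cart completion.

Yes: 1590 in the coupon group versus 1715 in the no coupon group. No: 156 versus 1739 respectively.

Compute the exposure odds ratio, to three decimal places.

10.335

From the description: a = 1590, b = 156, c = 1715, d = 1739.
OR = (a·d)/(b·c) = (1590 × 1739) / (156 × 1715) = 2765010 / 267540 = 10.33494
The odds of cart completion are about 10.33 times as high in the coupon group.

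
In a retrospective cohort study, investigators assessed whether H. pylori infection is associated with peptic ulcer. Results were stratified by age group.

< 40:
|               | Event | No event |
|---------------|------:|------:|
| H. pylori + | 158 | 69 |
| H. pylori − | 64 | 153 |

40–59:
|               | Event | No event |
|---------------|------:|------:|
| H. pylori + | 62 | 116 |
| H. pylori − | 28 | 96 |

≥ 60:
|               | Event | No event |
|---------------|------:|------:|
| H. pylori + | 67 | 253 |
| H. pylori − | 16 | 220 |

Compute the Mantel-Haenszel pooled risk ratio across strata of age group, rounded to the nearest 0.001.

2.244

RR_MH = Σ(aᵢ·n₀ᵢ/nᵢ) / Σ(cᵢ·n₁ᵢ/nᵢ), with n₁ᵢ = aᵢ+bᵢ (exposed), n₀ᵢ = cᵢ+dᵢ (unexposed), nᵢ = n₁ᵢ+n₀ᵢ.
Stratum 1 (< 40): n₁ = 227, n₀ = 217, n = 444; a·n₀/n = 158·217/444 = 77.2207; c·n₁/n = 64·227/444 = 32.7207
Stratum 2 (40–59): n₁ = 178, n₀ = 124, n = 302; a·n₀/n = 62·124/302 = 25.4570; c·n₁/n = 28·178/302 = 16.5033
Stratum 3 (≥ 60): n₁ = 320, n₀ = 236, n = 556; a·n₀/n = 67·236/556 = 28.4388; c·n₁/n = 16·320/556 = 9.2086
RR_MH = (77.2207 + 25.4570 + 28.4388) / (32.7207 + 16.5033 + 9.2086) = 131.1165 / 58.4327 = 2.24389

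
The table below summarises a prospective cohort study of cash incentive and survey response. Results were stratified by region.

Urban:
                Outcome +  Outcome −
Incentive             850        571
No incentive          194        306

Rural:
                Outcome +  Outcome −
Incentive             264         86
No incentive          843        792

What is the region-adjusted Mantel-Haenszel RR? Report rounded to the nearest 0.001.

1.502

RR_MH = Σ(aᵢ·n₀ᵢ/nᵢ) / Σ(cᵢ·n₁ᵢ/nᵢ), with n₁ᵢ = aᵢ+bᵢ (exposed), n₀ᵢ = cᵢ+dᵢ (unexposed), nᵢ = n₁ᵢ+n₀ᵢ.
Stratum 1 (Urban): n₁ = 1421, n₀ = 500, n = 1921; a·n₀/n = 850·500/1921 = 221.2389; c·n₁/n = 194·1421/1921 = 143.5055
Stratum 2 (Rural): n₁ = 350, n₀ = 1635, n = 1985; a·n₀/n = 264·1635/1985 = 217.4509; c·n₁/n = 843·350/1985 = 148.6398
RR_MH = (221.2389 + 217.4509) / (143.5055 + 148.6398) = 438.6898 / 292.1453 = 1.50162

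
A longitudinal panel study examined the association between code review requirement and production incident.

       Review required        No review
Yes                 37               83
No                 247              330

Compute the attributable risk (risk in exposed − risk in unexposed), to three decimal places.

-0.071

Reading the table with exposure as columns: a = 37 (Review required, case), b = 247 (Review required, non-case), c = 83 (No review, case), d = 330.
Risk in exposed = 37/284 = 0.130282; risk in unexposed = 83/413 = 0.200969.
Risk difference = 0.130282 − 0.200969 = -0.070687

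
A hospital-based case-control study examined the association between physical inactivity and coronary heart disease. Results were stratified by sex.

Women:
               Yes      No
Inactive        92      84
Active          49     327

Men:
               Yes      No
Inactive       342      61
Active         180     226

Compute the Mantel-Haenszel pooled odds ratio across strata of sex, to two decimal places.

OR_MH = Σ(aᵢdᵢ/nᵢ) / Σ(bᵢcᵢ/nᵢ), where nᵢ is the stratum total.
Stratum 1 (Women): n = 552; a·d/n = 92·327/552 = 54.5000; b·c/n = 84·49/552 = 7.4565
Stratum 2 (Men): n = 809; a·d/n = 342·226/809 = 95.5402; b·c/n = 61·180/809 = 13.5723
OR_MH = (54.5000 + 95.5402) / (7.4565 + 13.5723) = 150.0402 / 21.0288 = 7.13497

7.13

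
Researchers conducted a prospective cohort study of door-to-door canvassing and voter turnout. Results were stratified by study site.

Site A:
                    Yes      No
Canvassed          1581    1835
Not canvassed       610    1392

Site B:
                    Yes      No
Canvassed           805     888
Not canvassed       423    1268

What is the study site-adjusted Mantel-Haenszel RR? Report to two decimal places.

1.65

RR_MH = Σ(aᵢ·n₀ᵢ/nᵢ) / Σ(cᵢ·n₁ᵢ/nᵢ), with n₁ᵢ = aᵢ+bᵢ (exposed), n₀ᵢ = cᵢ+dᵢ (unexposed), nᵢ = n₁ᵢ+n₀ᵢ.
Stratum 1 (Site A): n₁ = 3416, n₀ = 2002, n = 5418; a·n₀/n = 1581·2002/5418 = 584.1938; c·n₁/n = 610·3416/5418 = 384.5995
Stratum 2 (Site B): n₁ = 1693, n₀ = 1691, n = 3384; a·n₀/n = 805·1691/3384 = 402.2621; c·n₁/n = 423·1693/3384 = 211.6250
RR_MH = (584.1938 + 402.2621) / (384.5995 + 211.6250) = 986.4559 / 596.2245 = 1.65450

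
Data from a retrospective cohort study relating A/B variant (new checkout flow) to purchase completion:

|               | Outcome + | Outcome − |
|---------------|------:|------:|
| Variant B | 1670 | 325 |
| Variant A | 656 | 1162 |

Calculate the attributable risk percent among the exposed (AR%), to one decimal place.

Cells: a = 1670, b = 325, c = 656, d = 1162.
Risk in exposed = 1670/1995 = 0.83709; risk in unexposed = 656/1818 = 0.36084.
RR = 0.83709/0.36084 = 2.31987
AR% = (RR − 1)/RR × 100 = (2.31987 − 1)/2.31987 × 100 = 56.8941%

56.9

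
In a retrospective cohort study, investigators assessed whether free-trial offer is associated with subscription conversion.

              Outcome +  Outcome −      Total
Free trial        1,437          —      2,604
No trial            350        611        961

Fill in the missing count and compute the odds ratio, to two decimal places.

The missing cell is in the exposed row: 2604 − 1437 = 1167.
So a = 1437, b = 1167, c = 350, d = 611.
OR = (a·d)/(b·c) = (1437 × 611) / (1167 × 350) = 878007 / 408450 = 2.14961

2.15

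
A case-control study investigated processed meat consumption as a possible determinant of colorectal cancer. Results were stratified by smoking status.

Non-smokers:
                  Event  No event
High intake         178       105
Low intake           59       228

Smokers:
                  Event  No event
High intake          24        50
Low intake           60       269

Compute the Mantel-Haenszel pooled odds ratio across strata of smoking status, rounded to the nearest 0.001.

OR_MH = Σ(aᵢdᵢ/nᵢ) / Σ(bᵢcᵢ/nᵢ), where nᵢ is the stratum total.
Stratum 1 (Non-smokers): n = 570; a·d/n = 178·228/570 = 71.2000; b·c/n = 105·59/570 = 10.8684
Stratum 2 (Smokers): n = 403; a·d/n = 24·269/403 = 16.0199; b·c/n = 50·60/403 = 7.4442
OR_MH = (71.2000 + 16.0199) / (10.8684 + 7.4442) = 87.2199 / 18.3126 = 4.76284

4.763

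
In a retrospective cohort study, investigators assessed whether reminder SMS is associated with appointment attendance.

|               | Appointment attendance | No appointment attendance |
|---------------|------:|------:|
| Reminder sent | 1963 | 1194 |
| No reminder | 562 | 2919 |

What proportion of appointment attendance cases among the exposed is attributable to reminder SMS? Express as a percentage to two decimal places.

Cells: a = 1963, b = 1194, c = 562, d = 2919.
Risk in exposed = 1963/3157 = 0.62179; risk in unexposed = 562/3481 = 0.16145.
RR = 0.62179/0.16145 = 3.85135
AR% = (RR − 1)/RR × 100 = (3.85135 − 1)/3.85135 × 100 = 74.0351%

74.04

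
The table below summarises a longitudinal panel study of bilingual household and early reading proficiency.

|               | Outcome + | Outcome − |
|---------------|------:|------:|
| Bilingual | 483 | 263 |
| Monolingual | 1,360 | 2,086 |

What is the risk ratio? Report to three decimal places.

Cells: a = 483, b = 263, c = 1360, d = 2086.
Risk in exposed = 483/746 = 0.64745; risk in unexposed = 1360/3446 = 0.39466.
RR = 0.64745 / 0.39466 = 1.64053
The risk among the exposed is 1.64 times that among the unexposed.

1.641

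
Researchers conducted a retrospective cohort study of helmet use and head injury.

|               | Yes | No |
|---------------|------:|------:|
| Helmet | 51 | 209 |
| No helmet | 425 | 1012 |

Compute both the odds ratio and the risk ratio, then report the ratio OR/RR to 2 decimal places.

Cells: a = 51, b = 209, c = 425, d = 1012.
OR = (51·1012)/(209·425) = 51612/88825 = 0.58105
Risk in exposed = 51/260 = 0.19615; risk in unexposed = 425/1437 = 0.29576; RR = 0.66323
OR/RR = 0.58105 / 0.66323 = 0.87609
The outcome is not rare, so the OR lies further from 1 than the RR.

0.88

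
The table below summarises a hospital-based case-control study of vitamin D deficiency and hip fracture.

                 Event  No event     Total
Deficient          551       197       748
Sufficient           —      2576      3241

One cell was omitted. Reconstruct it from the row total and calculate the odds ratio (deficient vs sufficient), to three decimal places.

The missing cell is in the unexposed row: 3241 − 2576 = 665.
So a = 551, b = 197, c = 665, d = 2576.
OR = (a·d)/(b·c) = (551 × 2576) / (197 × 665) = 1419376 / 131005 = 10.83452

10.835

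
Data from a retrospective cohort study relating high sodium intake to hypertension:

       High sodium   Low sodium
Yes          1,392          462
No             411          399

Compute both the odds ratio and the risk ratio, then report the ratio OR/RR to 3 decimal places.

Reading the table with exposure as columns: a = 1392 (High sodium, case), b = 411 (High sodium, non-case), c = 462 (Low sodium, case), d = 399.
OR = (1392·399)/(411·462) = 555408/189882 = 2.92502
Risk in exposed = 1392/1803 = 0.77205; risk in unexposed = 462/861 = 0.53659; RR = 1.43881
OR/RR = 2.92502 / 1.43881 = 2.03294
The outcome is not rare, so the OR lies further from 1 than the RR.

2.033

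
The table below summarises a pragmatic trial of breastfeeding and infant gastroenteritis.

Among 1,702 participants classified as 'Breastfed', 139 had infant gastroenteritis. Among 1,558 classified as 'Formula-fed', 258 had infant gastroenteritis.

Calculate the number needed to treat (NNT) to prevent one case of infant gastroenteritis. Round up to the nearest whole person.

Risk in treated group = 139/1702 = 0.08167; risk in control = 258/1558 = 0.16560.
Absolute risk reduction = 0.16560 − 0.08167 = 0.08393
NNT = 1 / ARR = 1 / 0.08393 = 11.915 → round up → 12

12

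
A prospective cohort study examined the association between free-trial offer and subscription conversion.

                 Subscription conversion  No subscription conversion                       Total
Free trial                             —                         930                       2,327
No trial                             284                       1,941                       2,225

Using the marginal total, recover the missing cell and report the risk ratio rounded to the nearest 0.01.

The missing cell is in the exposed row: 2327 − 930 = 1397.
So a = 1397, b = 930, c = 284, d = 1941.
RR = [a/(a+b)] / [c/(c+d)] = (1397/2327) / (284/2225) = 0.60034/0.12764 = 4.70340

4.70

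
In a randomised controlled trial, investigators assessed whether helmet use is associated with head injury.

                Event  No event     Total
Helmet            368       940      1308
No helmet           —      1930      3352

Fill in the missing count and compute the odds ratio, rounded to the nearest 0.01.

The missing cell is in the unexposed row: 3352 − 1930 = 1422.
So a = 368, b = 940, c = 1422, d = 1930.
OR = (a·d)/(b·c) = (368 × 1930) / (940 × 1422) = 710240 / 1336680 = 0.53135

0.53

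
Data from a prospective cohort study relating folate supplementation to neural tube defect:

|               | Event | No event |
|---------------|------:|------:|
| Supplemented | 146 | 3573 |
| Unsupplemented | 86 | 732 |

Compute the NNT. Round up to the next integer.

Risk in treated group = 146/3719 = 0.03926; risk in control = 86/818 = 0.10513.
Absolute risk reduction = 0.10513 − 0.03926 = 0.06588
NNT = 1 / ARR = 1 / 0.06588 = 15.180 → round up → 16

16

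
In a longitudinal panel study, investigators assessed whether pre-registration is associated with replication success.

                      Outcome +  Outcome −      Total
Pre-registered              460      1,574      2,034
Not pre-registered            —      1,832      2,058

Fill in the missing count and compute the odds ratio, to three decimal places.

2.369

The missing cell is in the unexposed row: 2058 − 1832 = 226.
So a = 460, b = 1574, c = 226, d = 1832.
OR = (a·d)/(b·c) = (460 × 1832) / (1574 × 226) = 842720 / 355724 = 2.36903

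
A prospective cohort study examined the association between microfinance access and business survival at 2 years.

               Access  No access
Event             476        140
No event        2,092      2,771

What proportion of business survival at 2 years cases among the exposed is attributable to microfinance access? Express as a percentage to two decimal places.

74.05

Reading the table with exposure as columns: a = 476 (Access, case), b = 2092 (Access, non-case), c = 140 (No access, case), d = 2771.
Risk in exposed = 476/2568 = 0.18536; risk in unexposed = 140/2911 = 0.04809.
RR = 0.18536/0.04809 = 3.85413
AR% = (RR − 1)/RR × 100 = (3.85413 − 1)/3.85413 × 100 = 74.0538%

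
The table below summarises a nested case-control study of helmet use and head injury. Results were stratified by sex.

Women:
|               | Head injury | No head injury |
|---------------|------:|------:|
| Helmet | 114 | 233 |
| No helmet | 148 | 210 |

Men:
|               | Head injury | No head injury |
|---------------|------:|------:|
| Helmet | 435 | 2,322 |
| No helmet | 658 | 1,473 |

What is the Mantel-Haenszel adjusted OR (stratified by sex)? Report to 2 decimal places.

0.46

OR_MH = Σ(aᵢdᵢ/nᵢ) / Σ(bᵢcᵢ/nᵢ), where nᵢ is the stratum total.
Stratum 1 (Women): n = 705; a·d/n = 114·210/705 = 33.9574; b·c/n = 233·148/705 = 48.9135
Stratum 2 (Men): n = 4888; a·d/n = 435·1473/4888 = 131.0874; b·c/n = 2322·658/4888 = 312.5769
OR_MH = (33.9574 + 131.0874) / (48.9135 + 312.5769) = 165.0448 / 361.4904 = 0.45657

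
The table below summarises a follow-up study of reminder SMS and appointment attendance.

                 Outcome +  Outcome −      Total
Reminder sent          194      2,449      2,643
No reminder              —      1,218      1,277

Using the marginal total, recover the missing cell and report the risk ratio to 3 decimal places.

The missing cell is in the unexposed row: 1277 − 1218 = 59.
So a = 194, b = 2449, c = 59, d = 1218.
RR = [a/(a+b)] / [c/(c+d)] = (194/2643) / (59/1277) = 0.07340/0.04620 = 1.58871

1.589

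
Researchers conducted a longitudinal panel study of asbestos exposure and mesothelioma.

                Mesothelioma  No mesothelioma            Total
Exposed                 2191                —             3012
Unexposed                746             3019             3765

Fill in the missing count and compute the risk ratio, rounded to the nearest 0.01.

The missing cell is in the exposed row: 3012 − 2191 = 821.
So a = 2191, b = 821, c = 746, d = 3019.
RR = [a/(a+b)] / [c/(c+d)] = (2191/3012) / (746/3765) = 0.72742/0.19814 = 3.67125

3.67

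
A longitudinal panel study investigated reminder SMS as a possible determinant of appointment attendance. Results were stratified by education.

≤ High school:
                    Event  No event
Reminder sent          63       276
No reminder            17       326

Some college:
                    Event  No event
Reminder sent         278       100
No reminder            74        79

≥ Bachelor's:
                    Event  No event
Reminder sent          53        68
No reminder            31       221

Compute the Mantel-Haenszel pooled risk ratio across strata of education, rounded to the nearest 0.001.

RR_MH = Σ(aᵢ·n₀ᵢ/nᵢ) / Σ(cᵢ·n₁ᵢ/nᵢ), with n₁ᵢ = aᵢ+bᵢ (exposed), n₀ᵢ = cᵢ+dᵢ (unexposed), nᵢ = n₁ᵢ+n₀ᵢ.
Stratum 1 (≤ High school): n₁ = 339, n₀ = 343, n = 682; a·n₀/n = 63·343/682 = 31.6848; c·n₁/n = 17·339/682 = 8.4501
Stratum 2 (Some college): n₁ = 378, n₀ = 153, n = 531; a·n₀/n = 278·153/531 = 80.1017; c·n₁/n = 74·378/531 = 52.6780
Stratum 3 (≥ Bachelor's): n₁ = 121, n₀ = 252, n = 373; a·n₀/n = 53·252/373 = 35.8070; c·n₁/n = 31·121/373 = 10.0563
RR_MH = (31.6848 + 80.1017 + 35.8070) / (8.4501 + 52.6780 + 10.0563) = 147.5934 / 71.1844 = 2.07340

2.073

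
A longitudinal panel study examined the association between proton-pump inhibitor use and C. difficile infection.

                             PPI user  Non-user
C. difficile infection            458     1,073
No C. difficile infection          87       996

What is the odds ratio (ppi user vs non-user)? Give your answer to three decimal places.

4.887

Reading the table with exposure as columns: a = 458 (PPI user, case), b = 87 (PPI user, non-case), c = 1073 (Non-user, case), d = 996.
OR = (a·d)/(b·c) = (458 × 996) / (87 × 1073) = 456168 / 93351 = 4.88659
The odds of C. difficile infection are about 4.89 times as high in the ppi user group.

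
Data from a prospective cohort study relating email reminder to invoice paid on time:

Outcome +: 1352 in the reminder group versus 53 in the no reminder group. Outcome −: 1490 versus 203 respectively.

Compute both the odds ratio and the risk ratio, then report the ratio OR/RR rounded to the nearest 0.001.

From the description: a = 1352, b = 1490, c = 53, d = 203.
OR = (1352·203)/(1490·53) = 274456/78970 = 3.47545
Risk in exposed = 1352/2842 = 0.47572; risk in unexposed = 53/256 = 0.20703; RR = 2.29782
OR/RR = 3.47545 / 2.29782 = 1.51249
The outcome is not rare, so the OR lies further from 1 than the RR.

1.512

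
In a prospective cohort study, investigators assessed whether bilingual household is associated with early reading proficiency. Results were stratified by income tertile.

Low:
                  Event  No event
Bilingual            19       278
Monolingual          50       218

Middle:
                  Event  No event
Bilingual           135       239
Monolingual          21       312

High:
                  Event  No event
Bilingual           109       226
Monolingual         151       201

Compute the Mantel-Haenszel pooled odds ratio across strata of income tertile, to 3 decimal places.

OR_MH = Σ(aᵢdᵢ/nᵢ) / Σ(bᵢcᵢ/nᵢ), where nᵢ is the stratum total.
Stratum 1 (Low): n = 565; a·d/n = 19·218/565 = 7.3310; b·c/n = 278·50/565 = 24.6018
Stratum 2 (Middle): n = 707; a·d/n = 135·312/707 = 59.5757; b·c/n = 239·21/707 = 7.0990
Stratum 3 (High): n = 687; a·d/n = 109·201/687 = 31.8908; b·c/n = 226·151/687 = 49.6739
OR_MH = (7.3310 + 59.5757 + 31.8908) / (24.6018 + 7.0990 + 49.6739) = 98.7975 / 81.3747 = 1.21411

1.214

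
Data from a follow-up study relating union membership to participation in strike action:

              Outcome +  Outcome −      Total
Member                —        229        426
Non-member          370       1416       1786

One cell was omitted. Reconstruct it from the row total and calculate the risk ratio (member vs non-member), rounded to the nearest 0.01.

The missing cell is in the exposed row: 426 − 229 = 197.
So a = 197, b = 229, c = 370, d = 1416.
RR = [a/(a+b)] / [c/(c+d)] = (197/426) / (370/1786) = 0.46244/0.20717 = 2.23222

2.23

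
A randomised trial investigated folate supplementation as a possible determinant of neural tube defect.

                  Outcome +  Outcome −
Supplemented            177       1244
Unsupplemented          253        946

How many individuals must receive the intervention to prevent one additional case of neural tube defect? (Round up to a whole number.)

12

Risk in treated group = 177/1421 = 0.12456; risk in control = 253/1199 = 0.21101.
Absolute risk reduction = 0.21101 − 0.12456 = 0.08645
NNT = 1 / ARR = 1 / 0.08645 = 11.568 → round up → 12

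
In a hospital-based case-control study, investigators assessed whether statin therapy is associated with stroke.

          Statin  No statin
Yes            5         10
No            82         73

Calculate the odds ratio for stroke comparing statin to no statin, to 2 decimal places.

0.45

Reading the table with exposure as columns: a = 5 (Statin, case), b = 82 (Statin, non-case), c = 10 (No statin, case), d = 73.
OR = (a·d)/(b·c) = (5 × 73) / (82 × 10) = 365 / 820 = 0.44512
Exposure is associated with lower odds of stroke (OR = 0.45 < 1).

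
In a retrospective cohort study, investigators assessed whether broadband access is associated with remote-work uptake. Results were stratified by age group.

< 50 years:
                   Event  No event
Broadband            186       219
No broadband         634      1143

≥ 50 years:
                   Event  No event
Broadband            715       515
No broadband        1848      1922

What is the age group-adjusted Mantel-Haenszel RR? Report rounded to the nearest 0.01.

RR_MH = Σ(aᵢ·n₀ᵢ/nᵢ) / Σ(cᵢ·n₁ᵢ/nᵢ), with n₁ᵢ = aᵢ+bᵢ (exposed), n₀ᵢ = cᵢ+dᵢ (unexposed), nᵢ = n₁ᵢ+n₀ᵢ.
Stratum 1 (< 50 years): n₁ = 405, n₀ = 1777, n = 2182; a·n₀/n = 186·1777/2182 = 151.4766; c·n₁/n = 634·405/2182 = 117.6764
Stratum 2 (≥ 50 years): n₁ = 1230, n₀ = 3770, n = 5000; a·n₀/n = 715·3770/5000 = 539.1100; c·n₁/n = 1848·1230/5000 = 454.6080
RR_MH = (151.4766 + 539.1100) / (117.6764 + 454.6080) = 690.5866 / 572.2844 = 1.20672

1.21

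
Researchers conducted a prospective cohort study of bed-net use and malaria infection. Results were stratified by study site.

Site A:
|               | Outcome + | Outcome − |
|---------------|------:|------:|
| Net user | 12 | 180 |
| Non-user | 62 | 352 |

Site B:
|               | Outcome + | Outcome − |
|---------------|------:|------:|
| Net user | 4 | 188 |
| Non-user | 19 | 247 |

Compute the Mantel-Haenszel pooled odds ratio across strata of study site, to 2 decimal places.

0.35

OR_MH = Σ(aᵢdᵢ/nᵢ) / Σ(bᵢcᵢ/nᵢ), where nᵢ is the stratum total.
Stratum 1 (Site A): n = 606; a·d/n = 12·352/606 = 6.9703; b·c/n = 180·62/606 = 18.4158
Stratum 2 (Site B): n = 458; a·d/n = 4·247/458 = 2.1572; b·c/n = 188·19/458 = 7.7991
OR_MH = (6.9703 + 2.1572) / (18.4158 + 7.7991) = 9.1275 / 26.2150 = 0.34818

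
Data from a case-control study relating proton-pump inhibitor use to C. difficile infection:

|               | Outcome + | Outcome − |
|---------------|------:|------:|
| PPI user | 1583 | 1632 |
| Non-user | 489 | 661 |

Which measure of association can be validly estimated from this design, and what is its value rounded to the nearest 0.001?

Cells: a = 1583, b = 1632, c = 489, d = 661.
This is a case-control study: participants were sampled on outcome status, so risks in the source population cannot be estimated directly — relative risk is not valid here. The odds ratio is the appropriate measure.
OR = (a·d)/(b·c) = (1583 × 661) / (1632 × 489) = 1046363 / 798048 = 1.31115

1.311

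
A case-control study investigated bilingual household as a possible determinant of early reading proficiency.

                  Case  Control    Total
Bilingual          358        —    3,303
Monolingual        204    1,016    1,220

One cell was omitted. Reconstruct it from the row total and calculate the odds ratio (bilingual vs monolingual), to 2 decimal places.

0.61

The missing cell is in the exposed row: 3303 − 358 = 2945.
So a = 358, b = 2945, c = 204, d = 1016.
OR = (a·d)/(b·c) = (358 × 1016) / (2945 × 204) = 363728 / 600780 = 0.60543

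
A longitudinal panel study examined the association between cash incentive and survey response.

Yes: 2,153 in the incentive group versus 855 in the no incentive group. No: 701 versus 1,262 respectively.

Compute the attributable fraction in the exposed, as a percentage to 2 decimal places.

From the description: a = 2153, b = 701, c = 855, d = 1262.
Risk in exposed = 2153/2854 = 0.75438; risk in unexposed = 855/2117 = 0.40387.
RR = 0.75438/0.40387 = 1.86786
AR% = (RR − 1)/RR × 100 = (1.86786 − 1)/1.86786 × 100 = 46.4629%

46.46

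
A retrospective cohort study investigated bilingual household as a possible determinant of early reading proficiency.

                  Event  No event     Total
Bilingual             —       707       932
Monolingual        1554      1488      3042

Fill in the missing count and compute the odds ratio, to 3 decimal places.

0.305

The missing cell is in the exposed row: 932 − 707 = 225.
So a = 225, b = 707, c = 1554, d = 1488.
OR = (a·d)/(b·c) = (225 × 1488) / (707 × 1554) = 334800 / 1098678 = 0.30473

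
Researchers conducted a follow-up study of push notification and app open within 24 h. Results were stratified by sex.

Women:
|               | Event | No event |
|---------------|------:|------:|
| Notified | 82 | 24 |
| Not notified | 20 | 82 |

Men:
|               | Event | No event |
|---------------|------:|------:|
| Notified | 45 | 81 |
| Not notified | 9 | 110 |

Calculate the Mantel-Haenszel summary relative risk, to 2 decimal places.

4.19

RR_MH = Σ(aᵢ·n₀ᵢ/nᵢ) / Σ(cᵢ·n₁ᵢ/nᵢ), with n₁ᵢ = aᵢ+bᵢ (exposed), n₀ᵢ = cᵢ+dᵢ (unexposed), nᵢ = n₁ᵢ+n₀ᵢ.
Stratum 1 (Women): n₁ = 106, n₀ = 102, n = 208; a·n₀/n = 82·102/208 = 40.2115; c·n₁/n = 20·106/208 = 10.1923
Stratum 2 (Men): n₁ = 126, n₀ = 119, n = 245; a·n₀/n = 45·119/245 = 21.8571; c·n₁/n = 9·126/245 = 4.6286
RR_MH = (40.2115 + 21.8571) / (10.1923 + 4.6286) = 62.0687 / 14.8209 = 4.18792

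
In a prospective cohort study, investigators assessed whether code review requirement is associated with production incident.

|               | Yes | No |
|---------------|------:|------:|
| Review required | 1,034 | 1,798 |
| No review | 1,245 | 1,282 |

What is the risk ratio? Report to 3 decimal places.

Cells: a = 1034, b = 1798, c = 1245, d = 1282.
Risk in exposed = 1034/2832 = 0.36511; risk in unexposed = 1245/2527 = 0.49268.
RR = 0.36511 / 0.49268 = 0.74108
The risk is 26% lower among the exposed than among the unexposed.

0.741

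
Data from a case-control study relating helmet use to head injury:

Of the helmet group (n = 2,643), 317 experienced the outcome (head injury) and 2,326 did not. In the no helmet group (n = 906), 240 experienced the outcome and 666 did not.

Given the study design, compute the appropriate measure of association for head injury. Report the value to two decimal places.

From the description: a = 317, b = 2326, c = 240, d = 666.
This is a case-control study: participants were sampled on outcome status, so risks in the source population cannot be estimated directly — relative risk is not valid here. The odds ratio is the appropriate measure.
OR = (a·d)/(b·c) = (317 × 666) / (2326 × 240) = 211122 / 558240 = 0.37819

0.38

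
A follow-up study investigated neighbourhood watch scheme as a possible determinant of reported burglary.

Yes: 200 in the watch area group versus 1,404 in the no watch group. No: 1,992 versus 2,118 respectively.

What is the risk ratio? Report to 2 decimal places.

From the description: a = 200, b = 1992, c = 1404, d = 2118.
Risk in exposed = 200/2192 = 0.09124; risk in unexposed = 1404/3522 = 0.39864.
RR = 0.09124 / 0.39864 = 0.22888
The risk is 77% lower among the exposed than among the unexposed.

0.23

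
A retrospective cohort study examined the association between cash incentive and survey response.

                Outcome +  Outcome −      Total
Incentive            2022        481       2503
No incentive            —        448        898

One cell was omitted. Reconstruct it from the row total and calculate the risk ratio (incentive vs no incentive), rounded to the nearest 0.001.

The missing cell is in the unexposed row: 898 − 448 = 450.
So a = 2022, b = 481, c = 450, d = 448.
RR = [a/(a+b)] / [c/(c+d)] = (2022/2503) / (450/898) = 0.80783/0.50111 = 1.61207

1.612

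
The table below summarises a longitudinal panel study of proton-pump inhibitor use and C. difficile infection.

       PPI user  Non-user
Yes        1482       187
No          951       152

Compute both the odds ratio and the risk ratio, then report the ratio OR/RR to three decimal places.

Reading the table with exposure as columns: a = 1482 (PPI user, case), b = 951 (PPI user, non-case), c = 187 (Non-user, case), d = 152.
OR = (1482·152)/(951·187) = 225264/177837 = 1.26669
Risk in exposed = 1482/2433 = 0.60912; risk in unexposed = 187/339 = 0.55162; RR = 1.10424
OR/RR = 1.26669 / 1.10424 = 1.14711
The outcome is not rare, so the OR lies further from 1 than the RR.

1.147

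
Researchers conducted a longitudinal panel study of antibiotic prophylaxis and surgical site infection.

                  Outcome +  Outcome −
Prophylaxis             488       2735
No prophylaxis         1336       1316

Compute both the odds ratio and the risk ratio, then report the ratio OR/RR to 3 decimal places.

0.585

Cells: a = 488, b = 2735, c = 1336, d = 1316.
OR = (488·1316)/(2735·1336) = 642208/3653960 = 0.17576
Risk in exposed = 488/3223 = 0.15141; risk in unexposed = 1336/2652 = 0.50377; RR = 0.30056
OR/RR = 0.17576 / 0.30056 = 0.58477
The outcome is not rare, so the OR lies further from 1 than the RR.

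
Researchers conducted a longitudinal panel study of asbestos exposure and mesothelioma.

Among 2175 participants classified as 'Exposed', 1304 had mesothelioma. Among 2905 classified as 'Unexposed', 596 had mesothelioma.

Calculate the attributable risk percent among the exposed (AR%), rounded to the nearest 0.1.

65.8

From the description: a = 1304, b = 871, c = 596, d = 2309.
Risk in exposed = 1304/2175 = 0.59954; risk in unexposed = 596/2905 = 0.20516.
RR = 0.59954/0.20516 = 2.92226
AR% = (RR − 1)/RR × 100 = (2.92226 − 1)/2.92226 × 100 = 65.7799%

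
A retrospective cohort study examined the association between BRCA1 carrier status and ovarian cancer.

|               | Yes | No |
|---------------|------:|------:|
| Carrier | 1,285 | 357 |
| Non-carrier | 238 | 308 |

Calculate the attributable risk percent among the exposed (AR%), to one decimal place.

44.3

Cells: a = 1285, b = 357, c = 238, d = 308.
Risk in exposed = 1285/1642 = 0.78258; risk in unexposed = 238/546 = 0.43590.
RR = 0.78258/0.43590 = 1.79534
AR% = (RR − 1)/RR × 100 = (1.79534 − 1)/1.79534 × 100 = 44.3001%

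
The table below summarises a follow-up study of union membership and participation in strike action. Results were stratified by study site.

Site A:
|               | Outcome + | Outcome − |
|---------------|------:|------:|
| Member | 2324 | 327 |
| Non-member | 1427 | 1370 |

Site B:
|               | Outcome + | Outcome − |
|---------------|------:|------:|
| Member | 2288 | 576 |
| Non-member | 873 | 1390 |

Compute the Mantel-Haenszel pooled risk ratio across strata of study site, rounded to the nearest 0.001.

RR_MH = Σ(aᵢ·n₀ᵢ/nᵢ) / Σ(cᵢ·n₁ᵢ/nᵢ), with n₁ᵢ = aᵢ+bᵢ (exposed), n₀ᵢ = cᵢ+dᵢ (unexposed), nᵢ = n₁ᵢ+n₀ᵢ.
Stratum 1 (Site A): n₁ = 2651, n₀ = 2797, n = 5448; a·n₀/n = 2324·2797/5448 = 1193.1402; c·n₁/n = 1427·2651/5448 = 694.3790
Stratum 2 (Site B): n₁ = 2864, n₀ = 2263, n = 5127; a·n₀/n = 2288·2263/5127 = 1009.8974; c·n₁/n = 873·2864/5127 = 487.6676
RR_MH = (1193.1402 + 1009.8974) / (694.3790 + 487.6676) = 2203.0376 / 1182.0467 = 1.86375

1.864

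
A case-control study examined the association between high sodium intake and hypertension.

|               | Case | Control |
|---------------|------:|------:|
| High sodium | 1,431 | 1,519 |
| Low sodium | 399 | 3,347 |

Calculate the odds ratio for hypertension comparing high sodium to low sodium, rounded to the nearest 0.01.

Cells: a = 1431, b = 1519, c = 399, d = 3347.
OR = (a·d)/(b·c) = (1431 × 3347) / (1519 × 399) = 4789557 / 606081 = 7.90250
The odds of hypertension are about 7.90 times as high in the high sodium group.

7.90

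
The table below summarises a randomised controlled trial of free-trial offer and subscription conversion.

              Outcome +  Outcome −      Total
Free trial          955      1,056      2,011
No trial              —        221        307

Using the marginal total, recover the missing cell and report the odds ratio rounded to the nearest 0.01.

The missing cell is in the unexposed row: 307 − 221 = 86.
So a = 955, b = 1056, c = 86, d = 221.
OR = (a·d)/(b·c) = (955 × 221) / (1056 × 86) = 211055 / 90816 = 2.32398

2.32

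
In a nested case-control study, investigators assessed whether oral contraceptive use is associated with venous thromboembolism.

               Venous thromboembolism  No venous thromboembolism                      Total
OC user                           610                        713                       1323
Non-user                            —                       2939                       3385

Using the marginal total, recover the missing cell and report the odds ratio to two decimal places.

The missing cell is in the unexposed row: 3385 − 2939 = 446.
So a = 610, b = 713, c = 446, d = 2939.
OR = (a·d)/(b·c) = (610 × 2939) / (713 × 446) = 1792790 / 317998 = 5.63774

5.64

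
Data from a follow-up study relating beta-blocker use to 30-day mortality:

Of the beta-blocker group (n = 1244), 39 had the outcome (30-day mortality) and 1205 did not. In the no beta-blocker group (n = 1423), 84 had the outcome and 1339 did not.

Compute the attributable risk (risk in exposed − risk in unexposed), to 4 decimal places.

From the description: a = 39, b = 1205, c = 84, d = 1339.
Risk in exposed = 39/1244 = 0.031350; risk in unexposed = 84/1423 = 0.059030.
Risk difference = 0.031350 − 0.059030 = -0.027680

-0.0277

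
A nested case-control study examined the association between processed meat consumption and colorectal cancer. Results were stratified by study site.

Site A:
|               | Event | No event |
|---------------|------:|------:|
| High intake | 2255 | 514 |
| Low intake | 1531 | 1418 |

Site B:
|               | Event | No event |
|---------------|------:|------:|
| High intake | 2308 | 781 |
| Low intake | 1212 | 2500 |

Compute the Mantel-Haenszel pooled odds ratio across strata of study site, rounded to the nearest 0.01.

5.09

OR_MH = Σ(aᵢdᵢ/nᵢ) / Σ(bᵢcᵢ/nᵢ), where nᵢ is the stratum total.
Stratum 1 (Site A): n = 5718; a·d/n = 2255·1418/5718 = 559.2148; b·c/n = 514·1531/5718 = 137.6240
Stratum 2 (Site B): n = 6801; a·d/n = 2308·2500/6801 = 848.4046; b·c/n = 781·1212/6801 = 139.1813
OR_MH = (559.2148 + 848.4046) / (137.6240 + 139.1813) = 1407.6194 / 276.8053 = 5.08523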